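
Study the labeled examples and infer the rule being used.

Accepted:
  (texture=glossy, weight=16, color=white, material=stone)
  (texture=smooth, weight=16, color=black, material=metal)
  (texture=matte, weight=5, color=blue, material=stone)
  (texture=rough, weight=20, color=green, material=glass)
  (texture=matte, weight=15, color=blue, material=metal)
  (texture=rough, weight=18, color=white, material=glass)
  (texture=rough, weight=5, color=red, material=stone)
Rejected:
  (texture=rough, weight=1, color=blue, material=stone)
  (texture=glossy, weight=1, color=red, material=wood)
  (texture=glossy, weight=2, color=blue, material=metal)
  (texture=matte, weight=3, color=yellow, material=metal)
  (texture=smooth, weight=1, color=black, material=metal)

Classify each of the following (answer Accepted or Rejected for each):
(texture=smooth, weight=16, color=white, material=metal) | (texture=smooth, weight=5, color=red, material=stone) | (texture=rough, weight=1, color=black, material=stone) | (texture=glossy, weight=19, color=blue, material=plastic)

The rule appears to be: weight ≥ 5.
(texture=smooth, weight=16, color=white, material=metal): weight = 16 — satisfies this, so Accepted.
(texture=smooth, weight=5, color=red, material=stone): weight = 5 — satisfies this, so Accepted.
(texture=rough, weight=1, color=black, material=stone): weight = 1 — does not pass, so Rejected.
(texture=glossy, weight=19, color=blue, material=plastic): weight = 19 — satisfies this, so Accepted.

Accepted, Accepted, Rejected, Accepted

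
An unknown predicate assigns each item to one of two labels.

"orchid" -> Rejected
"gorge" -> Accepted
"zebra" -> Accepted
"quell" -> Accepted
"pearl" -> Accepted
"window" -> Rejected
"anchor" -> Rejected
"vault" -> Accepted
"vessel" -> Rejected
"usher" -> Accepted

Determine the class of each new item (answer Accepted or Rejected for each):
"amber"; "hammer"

Accepted, Rejected

A rule that fits every label: odd length — true of each 'Accepted' example, false of each 'Rejected' one.
"amber": length 5 — satisfies this, so Accepted. "hammer": length 6 — lacks this property, so Rejected.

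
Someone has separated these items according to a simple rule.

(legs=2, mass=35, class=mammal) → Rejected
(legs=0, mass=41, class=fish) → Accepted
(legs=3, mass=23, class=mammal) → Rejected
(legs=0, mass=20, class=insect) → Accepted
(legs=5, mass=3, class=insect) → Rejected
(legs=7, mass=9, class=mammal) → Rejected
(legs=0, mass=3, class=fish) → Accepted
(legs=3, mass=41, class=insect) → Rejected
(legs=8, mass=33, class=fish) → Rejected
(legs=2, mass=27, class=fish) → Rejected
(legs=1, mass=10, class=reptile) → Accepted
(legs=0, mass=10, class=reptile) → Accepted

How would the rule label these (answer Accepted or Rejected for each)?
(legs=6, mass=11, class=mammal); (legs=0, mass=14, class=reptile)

The classifier is using: legs ≤ 1.
(legs=6, mass=11, class=mammal): legs = 6 — does not pass, so Rejected. (legs=0, mass=14, class=reptile): legs = 0 — passes, so Accepted.

Rejected, Accepted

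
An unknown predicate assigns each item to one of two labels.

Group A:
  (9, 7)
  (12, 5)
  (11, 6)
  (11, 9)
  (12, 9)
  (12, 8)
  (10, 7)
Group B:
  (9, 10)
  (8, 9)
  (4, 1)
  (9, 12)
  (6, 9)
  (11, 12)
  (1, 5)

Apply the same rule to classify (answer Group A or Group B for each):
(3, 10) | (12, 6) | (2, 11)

Group B, Group A, Group B

A rule that fits every label: first > second AND sum ≥ 6 — true of each 'Group A' example, false of each 'Group B' one.
(3, 10) — 3 < 10, 3+10 = 13, hence Group B. (12, 6) — 12 > 6, 12+6 = 18, hence Group A. (2, 11) — 2 < 11, 2+11 = 13, hence Group B.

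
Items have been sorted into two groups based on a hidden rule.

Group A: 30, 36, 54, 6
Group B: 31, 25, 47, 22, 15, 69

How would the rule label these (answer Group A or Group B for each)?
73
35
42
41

The common property of the 'Group A' items is: multiple of 6. No 'Group B' item has it.
73: 73 = 6·12 + 1, does not fit → Group B.
35: 35 = 6·5 + 5, does not fit → Group B.
42: 42 = 6·7, fits → Group A.
41: 41 = 6·6 + 5, does not fit → Group B.

Group B, Group B, Group A, Group B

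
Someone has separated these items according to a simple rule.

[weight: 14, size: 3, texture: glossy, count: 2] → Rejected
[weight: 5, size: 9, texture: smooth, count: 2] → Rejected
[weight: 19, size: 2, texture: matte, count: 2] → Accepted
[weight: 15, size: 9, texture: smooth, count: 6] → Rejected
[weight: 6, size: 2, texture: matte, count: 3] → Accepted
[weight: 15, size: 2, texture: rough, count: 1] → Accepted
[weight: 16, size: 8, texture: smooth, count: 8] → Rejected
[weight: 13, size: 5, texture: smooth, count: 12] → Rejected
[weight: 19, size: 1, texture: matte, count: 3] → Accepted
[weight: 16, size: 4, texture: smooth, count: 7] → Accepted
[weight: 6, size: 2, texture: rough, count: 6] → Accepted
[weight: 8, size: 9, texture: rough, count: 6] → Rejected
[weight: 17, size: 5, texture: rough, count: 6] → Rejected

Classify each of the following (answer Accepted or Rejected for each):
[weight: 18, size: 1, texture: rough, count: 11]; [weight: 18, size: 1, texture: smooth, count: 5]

The rule appears to be: size ≤ 2 OR size = 4.
[weight: 18, size: 1, texture: rough, count: 11]: size = 1 — qualifies, so Accepted. [weight: 18, size: 1, texture: smooth, count: 5]: size = 1 — qualifies, so Accepted.

Accepted, Accepted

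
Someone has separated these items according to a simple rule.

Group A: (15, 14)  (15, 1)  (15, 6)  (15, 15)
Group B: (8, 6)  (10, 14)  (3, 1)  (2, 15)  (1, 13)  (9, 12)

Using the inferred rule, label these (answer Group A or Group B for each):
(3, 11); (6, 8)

Group B, Group B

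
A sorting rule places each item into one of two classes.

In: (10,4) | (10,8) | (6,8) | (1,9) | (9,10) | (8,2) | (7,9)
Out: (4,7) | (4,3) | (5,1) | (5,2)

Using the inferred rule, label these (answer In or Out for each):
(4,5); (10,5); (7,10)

Out, In, In

'In' ⟺ max ≥ 8.
(4,5): max 5, does not satisfy this → Out.
(10,5): max 10, passes → In.
(7,10): max 10, passes → In.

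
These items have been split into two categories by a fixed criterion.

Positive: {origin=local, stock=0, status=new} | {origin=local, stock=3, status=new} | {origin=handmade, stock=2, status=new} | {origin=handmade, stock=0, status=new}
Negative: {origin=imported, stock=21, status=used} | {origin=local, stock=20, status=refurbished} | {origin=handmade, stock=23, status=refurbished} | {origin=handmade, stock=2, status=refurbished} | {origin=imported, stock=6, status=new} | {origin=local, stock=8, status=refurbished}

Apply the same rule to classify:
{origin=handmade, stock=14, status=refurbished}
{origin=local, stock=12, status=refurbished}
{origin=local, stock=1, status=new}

Negative, Negative, Positive

The common property of the 'Positive' items is: status is new AND stock ≤ 3. No 'Negative' item has it.
Negative: {origin=handmade, stock=14, status=refurbished}, since status is refurbished, stock = 14. Negative: {origin=local, stock=12, status=refurbished}, since status is refurbished, stock = 12. Positive: {origin=local, stock=1, status=new}, since status is new, stock = 1.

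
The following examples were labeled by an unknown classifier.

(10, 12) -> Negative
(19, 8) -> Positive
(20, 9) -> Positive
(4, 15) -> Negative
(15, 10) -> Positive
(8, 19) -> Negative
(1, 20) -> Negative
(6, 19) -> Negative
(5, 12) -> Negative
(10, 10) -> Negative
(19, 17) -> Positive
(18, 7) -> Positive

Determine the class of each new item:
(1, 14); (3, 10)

Negative, Negative

One predicate separates the groups cleanly: first > second.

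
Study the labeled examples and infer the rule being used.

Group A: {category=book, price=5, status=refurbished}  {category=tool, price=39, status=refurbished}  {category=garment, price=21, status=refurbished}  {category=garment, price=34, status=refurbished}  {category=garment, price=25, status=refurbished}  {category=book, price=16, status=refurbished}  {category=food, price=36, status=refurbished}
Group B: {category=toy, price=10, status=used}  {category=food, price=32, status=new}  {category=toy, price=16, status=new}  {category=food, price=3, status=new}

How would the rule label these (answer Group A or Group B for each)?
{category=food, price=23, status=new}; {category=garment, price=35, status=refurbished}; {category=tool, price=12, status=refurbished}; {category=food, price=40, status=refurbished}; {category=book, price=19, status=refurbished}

Group B, Group A, Group A, Group A, Group A

Rule: status is refurbished. This holds for each 'Group A' example and fails for each 'Group B' one.
{category=food, price=23, status=new} — status is new, hence Group B.
{category=garment, price=35, status=refurbished} — status is refurbished, hence Group A.
{category=tool, price=12, status=refurbished} — status is refurbished, hence Group A.
{category=food, price=40, status=refurbished} — status is refurbished, hence Group A.
{category=book, price=19, status=refurbished} — status is refurbished, hence Group A.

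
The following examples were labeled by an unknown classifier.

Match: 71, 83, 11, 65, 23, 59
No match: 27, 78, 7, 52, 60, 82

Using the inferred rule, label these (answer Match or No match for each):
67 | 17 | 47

A rule that fits every label: ≡ 2 (mod 3) — true of each 'Match' example, false of each 'No match' one.
67: No match (67 mod 3 = 1). 17: Match (17 mod 3 = 2). 47: Match (47 mod 3 = 2).

No match, Match, Match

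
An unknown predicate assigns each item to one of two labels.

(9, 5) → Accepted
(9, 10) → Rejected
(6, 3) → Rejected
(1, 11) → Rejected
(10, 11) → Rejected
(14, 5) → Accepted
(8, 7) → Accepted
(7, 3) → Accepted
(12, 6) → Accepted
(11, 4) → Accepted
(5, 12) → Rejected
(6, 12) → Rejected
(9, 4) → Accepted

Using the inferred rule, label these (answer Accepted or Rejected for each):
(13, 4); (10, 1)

Accepted, Accepted

The distinguishing property — first > second AND sum ≥ 10 — holds for all the 'Accepted' cases and none of the 'Rejected' cases.
(13, 4): Accepted (13 > 4, 13+4 = 17).
(10, 1): Accepted (10 > 1, 10+1 = 11).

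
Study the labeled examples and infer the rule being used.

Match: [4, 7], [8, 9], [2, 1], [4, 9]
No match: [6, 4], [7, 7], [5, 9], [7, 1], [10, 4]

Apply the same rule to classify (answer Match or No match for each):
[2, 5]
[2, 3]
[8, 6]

The classifier is using: sum is odd.
[2, 5] → 2+5 = 7 → Match.
[2, 3] → 2+3 = 5 → Match.
[8, 6] → 8+6 = 14 → No match.

Match, Match, No match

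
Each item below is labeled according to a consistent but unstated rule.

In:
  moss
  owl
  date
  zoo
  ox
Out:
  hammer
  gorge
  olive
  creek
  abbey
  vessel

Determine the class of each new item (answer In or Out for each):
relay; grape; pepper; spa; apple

Out, Out, Out, In, Out

The distinguishing property — length ≤ 4 — holds for all the 'In' cases and none of the 'Out' cases.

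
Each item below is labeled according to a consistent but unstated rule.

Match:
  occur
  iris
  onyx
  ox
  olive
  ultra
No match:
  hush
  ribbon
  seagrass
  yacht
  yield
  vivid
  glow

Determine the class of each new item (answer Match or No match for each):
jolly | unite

'Match' ⟺ starts with a vowel.

No match, Match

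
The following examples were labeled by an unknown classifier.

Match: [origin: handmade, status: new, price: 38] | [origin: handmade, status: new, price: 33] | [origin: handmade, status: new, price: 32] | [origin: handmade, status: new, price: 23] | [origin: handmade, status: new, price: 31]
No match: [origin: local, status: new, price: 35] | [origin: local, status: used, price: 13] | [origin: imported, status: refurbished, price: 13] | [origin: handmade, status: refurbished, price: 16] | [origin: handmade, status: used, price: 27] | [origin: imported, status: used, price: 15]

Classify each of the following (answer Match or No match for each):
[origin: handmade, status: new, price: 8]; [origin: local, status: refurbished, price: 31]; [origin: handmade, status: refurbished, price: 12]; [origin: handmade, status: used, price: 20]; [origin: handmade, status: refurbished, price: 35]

Match, No match, No match, No match, No match

All 'Match' examples share one property — status is new AND origin is handmade — and every 'No match' example lacks it.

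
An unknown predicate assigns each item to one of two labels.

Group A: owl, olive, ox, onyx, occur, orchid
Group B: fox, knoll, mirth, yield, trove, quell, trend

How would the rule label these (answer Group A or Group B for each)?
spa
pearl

Group B, Group B

The distinguishing property — starts with 'o' — holds for all the 'Group A' cases and none of the 'Group B' cases.
spa → starts with 's' → Group B.
pearl → starts with 'p' → Group B.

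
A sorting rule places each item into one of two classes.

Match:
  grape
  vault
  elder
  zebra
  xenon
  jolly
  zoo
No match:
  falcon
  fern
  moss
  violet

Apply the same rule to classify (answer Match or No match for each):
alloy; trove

Every 'Match' example satisfies: odd length. None of the 'No match' examples do.

Match, Match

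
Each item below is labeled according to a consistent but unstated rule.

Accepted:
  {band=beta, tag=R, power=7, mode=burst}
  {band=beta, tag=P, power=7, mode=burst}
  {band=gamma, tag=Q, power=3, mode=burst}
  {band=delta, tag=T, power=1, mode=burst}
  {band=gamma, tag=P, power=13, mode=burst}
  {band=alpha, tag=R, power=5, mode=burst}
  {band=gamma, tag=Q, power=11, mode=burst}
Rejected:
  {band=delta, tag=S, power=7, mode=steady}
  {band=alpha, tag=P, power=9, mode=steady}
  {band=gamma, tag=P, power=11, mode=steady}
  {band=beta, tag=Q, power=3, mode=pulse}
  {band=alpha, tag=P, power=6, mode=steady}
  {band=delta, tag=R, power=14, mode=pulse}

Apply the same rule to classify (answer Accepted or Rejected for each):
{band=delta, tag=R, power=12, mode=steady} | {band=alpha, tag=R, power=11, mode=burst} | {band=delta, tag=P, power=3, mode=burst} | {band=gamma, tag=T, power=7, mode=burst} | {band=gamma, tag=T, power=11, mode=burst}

One predicate separates the groups cleanly: mode is burst.
Rejected: {band=delta, tag=R, power=12, mode=steady}, since mode is steady. Accepted: {band=alpha, tag=R, power=11, mode=burst}, since mode is burst. Accepted: {band=delta, tag=P, power=3, mode=burst}, since mode is burst. Accepted: {band=gamma, tag=T, power=7, mode=burst}, since mode is burst. Accepted: {band=gamma, tag=T, power=11, mode=burst}, since mode is burst.

Rejected, Accepted, Accepted, Accepted, Accepted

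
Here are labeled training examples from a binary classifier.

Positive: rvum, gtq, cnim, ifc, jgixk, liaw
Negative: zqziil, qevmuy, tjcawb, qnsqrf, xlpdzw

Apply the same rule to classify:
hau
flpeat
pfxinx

'Positive' ⟺ length ≤ 5.
hau: Positive (length 3).
flpeat: Negative (length 6).
pfxinx: Negative (length 6).

Positive, Negative, Negative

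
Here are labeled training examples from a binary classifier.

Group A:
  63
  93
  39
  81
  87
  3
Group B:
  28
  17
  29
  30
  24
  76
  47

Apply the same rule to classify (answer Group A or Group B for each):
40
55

Group B, Group B

A rule that fits every label: ≡ 3 (mod 6) — true of each 'Group A' example, false of each 'Group B' one.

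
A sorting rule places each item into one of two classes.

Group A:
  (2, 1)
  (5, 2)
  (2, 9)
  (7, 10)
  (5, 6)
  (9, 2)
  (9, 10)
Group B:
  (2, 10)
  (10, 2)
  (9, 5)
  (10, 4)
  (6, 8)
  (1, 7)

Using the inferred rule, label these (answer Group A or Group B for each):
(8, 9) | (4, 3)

Group A, Group A

Comparing the two groups points to one rule — sum is odd.
(8, 9): 8+9 = 17 — meets the rule, so Group A.
(4, 3): 4+3 = 7 — meets the rule, so Group A.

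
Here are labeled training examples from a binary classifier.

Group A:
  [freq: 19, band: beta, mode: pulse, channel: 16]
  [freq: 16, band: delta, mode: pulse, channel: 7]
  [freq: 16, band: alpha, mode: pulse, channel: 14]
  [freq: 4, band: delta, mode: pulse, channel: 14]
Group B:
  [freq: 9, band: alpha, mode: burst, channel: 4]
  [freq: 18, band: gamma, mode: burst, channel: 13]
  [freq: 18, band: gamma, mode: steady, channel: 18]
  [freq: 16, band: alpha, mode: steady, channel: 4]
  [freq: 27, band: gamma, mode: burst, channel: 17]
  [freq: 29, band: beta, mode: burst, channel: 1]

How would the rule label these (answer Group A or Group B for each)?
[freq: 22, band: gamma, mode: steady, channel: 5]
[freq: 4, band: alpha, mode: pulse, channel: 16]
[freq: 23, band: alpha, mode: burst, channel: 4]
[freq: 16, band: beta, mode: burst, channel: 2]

Group B, Group A, Group B, Group B

Comparing the two groups points to one rule — mode is pulse.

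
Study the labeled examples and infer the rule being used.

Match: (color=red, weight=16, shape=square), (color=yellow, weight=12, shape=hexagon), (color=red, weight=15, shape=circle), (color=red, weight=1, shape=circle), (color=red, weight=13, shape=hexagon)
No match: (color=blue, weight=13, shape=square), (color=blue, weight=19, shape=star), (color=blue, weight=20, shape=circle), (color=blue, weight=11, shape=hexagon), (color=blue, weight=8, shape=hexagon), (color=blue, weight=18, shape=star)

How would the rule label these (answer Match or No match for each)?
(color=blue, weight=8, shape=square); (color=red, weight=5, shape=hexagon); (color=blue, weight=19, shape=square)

No match, Match, No match

Checking candidate rules against both groups, what survives is: color is not blue.
(color=blue, weight=8, shape=square): color is blue — does not fit, so No match.
(color=red, weight=5, shape=hexagon): color is red — has this property, so Match.
(color=blue, weight=19, shape=square): color is blue — does not fit, so No match.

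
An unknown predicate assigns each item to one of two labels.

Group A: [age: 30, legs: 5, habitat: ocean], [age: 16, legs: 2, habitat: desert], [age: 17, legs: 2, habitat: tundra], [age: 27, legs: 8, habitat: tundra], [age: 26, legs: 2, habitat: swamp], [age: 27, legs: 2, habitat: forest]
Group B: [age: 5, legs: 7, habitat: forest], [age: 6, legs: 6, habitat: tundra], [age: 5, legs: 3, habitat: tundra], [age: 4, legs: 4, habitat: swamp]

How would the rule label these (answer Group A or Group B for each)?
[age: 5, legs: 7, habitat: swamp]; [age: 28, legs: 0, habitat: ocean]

Group B, Group A

Rule: age ≥ 16. This holds for each 'Group A' example and fails for each 'Group B' one.
[age: 5, legs: 7, habitat: swamp]: Group B (age = 5).
[age: 28, legs: 0, habitat: ocean]: Group A (age = 28).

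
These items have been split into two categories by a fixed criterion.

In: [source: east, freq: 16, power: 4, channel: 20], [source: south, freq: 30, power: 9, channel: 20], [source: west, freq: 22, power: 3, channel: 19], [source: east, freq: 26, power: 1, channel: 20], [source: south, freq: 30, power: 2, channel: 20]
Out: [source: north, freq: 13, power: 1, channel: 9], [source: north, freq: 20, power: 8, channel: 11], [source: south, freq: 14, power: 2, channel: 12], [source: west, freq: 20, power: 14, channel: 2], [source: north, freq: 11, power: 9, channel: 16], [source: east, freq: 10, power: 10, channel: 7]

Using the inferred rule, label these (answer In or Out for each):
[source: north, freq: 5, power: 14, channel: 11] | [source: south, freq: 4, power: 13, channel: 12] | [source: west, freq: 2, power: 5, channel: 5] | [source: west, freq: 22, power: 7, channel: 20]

Out, Out, Out, In

A rule that fits every label: channel ≥ 19 — true of each 'In' example, false of each 'Out' one.
[source: north, freq: 5, power: 14, channel: 11]: channel = 11 — doesn't qualify, so Out.
[source: south, freq: 4, power: 13, channel: 12]: channel = 12 — doesn't qualify, so Out.
[source: west, freq: 2, power: 5, channel: 5]: channel = 5 — doesn't qualify, so Out.
[source: west, freq: 22, power: 7, channel: 20]: channel = 20 — checks out, so In.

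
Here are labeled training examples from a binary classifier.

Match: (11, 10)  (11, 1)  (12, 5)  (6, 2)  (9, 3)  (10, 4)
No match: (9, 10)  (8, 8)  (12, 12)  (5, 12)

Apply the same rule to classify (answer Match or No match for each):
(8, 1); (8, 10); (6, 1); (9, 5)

The classifier is using: first > second.
(8, 1) — 8 > 1, hence Match.
(8, 10) — 8 < 10, hence No match.
(6, 1) — 6 > 1, hence Match.
(9, 5) — 9 > 5, hence Match.

Match, No match, Match, Match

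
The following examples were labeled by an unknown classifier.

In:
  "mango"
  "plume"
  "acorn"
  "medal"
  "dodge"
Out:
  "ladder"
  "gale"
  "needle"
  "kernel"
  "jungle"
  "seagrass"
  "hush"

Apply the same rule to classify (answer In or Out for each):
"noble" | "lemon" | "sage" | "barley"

In, In, Out, Out

The pattern is that an item is 'In' exactly when: odd length.
"noble": length 5, checks out → In.
"lemon": length 5, checks out → In.
"sage": length 4, does not satisfy this → Out.
"barley": length 6, does not satisfy this → Out.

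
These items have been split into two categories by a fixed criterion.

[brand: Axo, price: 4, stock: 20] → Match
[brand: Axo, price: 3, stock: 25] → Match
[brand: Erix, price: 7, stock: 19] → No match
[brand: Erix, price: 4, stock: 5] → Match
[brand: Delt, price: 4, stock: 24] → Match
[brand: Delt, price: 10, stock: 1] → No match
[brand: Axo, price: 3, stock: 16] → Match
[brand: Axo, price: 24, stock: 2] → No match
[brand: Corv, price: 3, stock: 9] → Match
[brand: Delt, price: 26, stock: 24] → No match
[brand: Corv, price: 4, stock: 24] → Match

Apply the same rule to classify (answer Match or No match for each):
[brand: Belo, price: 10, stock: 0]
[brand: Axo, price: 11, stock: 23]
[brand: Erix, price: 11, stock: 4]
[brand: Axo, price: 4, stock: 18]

No match, No match, No match, Match

One predicate separates the groups cleanly: price ≤ 4.
[brand: Belo, price: 10, stock: 0] — price = 10, hence No match.
[brand: Axo, price: 11, stock: 23] — price = 11, hence No match.
[brand: Erix, price: 11, stock: 4] — price = 11, hence No match.
[brand: Axo, price: 4, stock: 18] — price = 4, hence Match.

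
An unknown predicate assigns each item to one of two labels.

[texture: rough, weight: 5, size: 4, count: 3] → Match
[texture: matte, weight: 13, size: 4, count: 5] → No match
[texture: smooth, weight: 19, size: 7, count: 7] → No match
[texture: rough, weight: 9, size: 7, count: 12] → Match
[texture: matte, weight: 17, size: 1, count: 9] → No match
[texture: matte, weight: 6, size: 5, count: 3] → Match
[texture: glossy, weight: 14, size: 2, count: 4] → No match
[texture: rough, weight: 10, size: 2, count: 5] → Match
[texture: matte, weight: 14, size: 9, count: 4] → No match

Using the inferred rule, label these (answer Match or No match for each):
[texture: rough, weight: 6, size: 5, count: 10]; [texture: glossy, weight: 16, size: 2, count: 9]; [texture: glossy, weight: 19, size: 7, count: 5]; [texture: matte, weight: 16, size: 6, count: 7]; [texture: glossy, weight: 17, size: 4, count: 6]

Match, No match, No match, No match, No match

The classifier is using: weight ≤ 10.
Match: [texture: rough, weight: 6, size: 5, count: 10], since weight = 6.
No match: [texture: glossy, weight: 16, size: 2, count: 9], since weight = 16.
No match: [texture: glossy, weight: 19, size: 7, count: 5], since weight = 19.
No match: [texture: matte, weight: 16, size: 6, count: 7], since weight = 16.
No match: [texture: glossy, weight: 17, size: 4, count: 6], since weight = 17.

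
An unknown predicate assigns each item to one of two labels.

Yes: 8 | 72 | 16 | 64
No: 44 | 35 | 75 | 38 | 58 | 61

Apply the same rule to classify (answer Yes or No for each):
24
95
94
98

The rule appears to be: multiple of 8.
24: 24 = 8·3, has this property → Yes. 95: 95 = 8·11 + 7, lacks this property → No. 94: 94 = 8·11 + 6, lacks this property → No. 98: 98 = 8·12 + 2, lacks this property → No.

Yes, No, No, No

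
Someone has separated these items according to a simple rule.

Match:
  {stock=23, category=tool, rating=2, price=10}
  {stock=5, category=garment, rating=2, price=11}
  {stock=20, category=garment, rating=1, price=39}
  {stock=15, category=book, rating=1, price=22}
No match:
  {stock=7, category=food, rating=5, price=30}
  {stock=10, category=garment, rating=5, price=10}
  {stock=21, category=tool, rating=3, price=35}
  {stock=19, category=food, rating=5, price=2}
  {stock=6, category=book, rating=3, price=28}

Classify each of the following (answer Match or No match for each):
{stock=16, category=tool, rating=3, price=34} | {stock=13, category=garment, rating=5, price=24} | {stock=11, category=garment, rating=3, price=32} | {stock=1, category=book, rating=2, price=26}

No match, No match, No match, Match

A rule that fits every label: rating ≤ 2 — true of each 'Match' example, false of each 'No match' one.
{stock=16, category=tool, rating=3, price=34} → rating = 3 → No match. {stock=13, category=garment, rating=5, price=24} → rating = 5 → No match. {stock=11, category=garment, rating=3, price=32} → rating = 3 → No match. {stock=1, category=book, rating=2, price=26} → rating = 2 → Match.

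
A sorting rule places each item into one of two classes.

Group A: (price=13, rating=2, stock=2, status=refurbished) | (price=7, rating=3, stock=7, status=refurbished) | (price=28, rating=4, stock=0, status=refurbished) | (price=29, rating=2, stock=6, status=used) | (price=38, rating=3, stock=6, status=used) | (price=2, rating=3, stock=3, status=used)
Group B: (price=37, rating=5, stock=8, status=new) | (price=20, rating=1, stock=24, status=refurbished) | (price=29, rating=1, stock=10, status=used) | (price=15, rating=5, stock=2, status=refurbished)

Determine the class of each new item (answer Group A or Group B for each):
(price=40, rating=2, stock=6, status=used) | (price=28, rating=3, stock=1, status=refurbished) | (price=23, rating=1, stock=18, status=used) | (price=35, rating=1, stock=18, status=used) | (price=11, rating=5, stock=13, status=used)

The distinguishing property — rating ≤ 4 AND stock ≤ 7 — holds for all the 'Group A' cases and none of the 'Group B' cases.
(price=40, rating=2, stock=6, status=used): rating = 2, stock = 6, has this property → Group A. (price=28, rating=3, stock=1, status=refurbished): rating = 3, stock = 1, has this property → Group A. (price=23, rating=1, stock=18, status=used): rating = 1, stock = 18, doesn't match → Group B. (price=35, rating=1, stock=18, status=used): rating = 1, stock = 18, doesn't match → Group B. (price=11, rating=5, stock=13, status=used): rating = 5, stock = 13, doesn't match → Group B.

Group A, Group A, Group B, Group B, Group B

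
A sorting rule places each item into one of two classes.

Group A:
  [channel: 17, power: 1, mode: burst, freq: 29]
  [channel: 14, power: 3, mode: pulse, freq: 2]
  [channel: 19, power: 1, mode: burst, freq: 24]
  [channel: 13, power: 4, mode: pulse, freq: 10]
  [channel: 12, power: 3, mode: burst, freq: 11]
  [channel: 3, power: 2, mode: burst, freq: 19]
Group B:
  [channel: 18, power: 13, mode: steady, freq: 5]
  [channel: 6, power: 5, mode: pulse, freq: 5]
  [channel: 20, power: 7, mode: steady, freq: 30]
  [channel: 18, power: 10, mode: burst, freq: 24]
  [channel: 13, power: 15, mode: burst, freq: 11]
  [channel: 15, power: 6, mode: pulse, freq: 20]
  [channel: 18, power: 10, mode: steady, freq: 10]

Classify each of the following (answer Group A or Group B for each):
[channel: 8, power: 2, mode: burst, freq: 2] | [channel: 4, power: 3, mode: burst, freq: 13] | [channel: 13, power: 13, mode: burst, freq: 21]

All 'Group A' examples share one property — power ≤ 4 — and every 'Group B' example lacks it.
[channel: 8, power: 2, mode: burst, freq: 2]: Group A (power = 2). [channel: 4, power: 3, mode: burst, freq: 13]: Group A (power = 3). [channel: 13, power: 13, mode: burst, freq: 21]: Group B (power = 13).

Group A, Group A, Group B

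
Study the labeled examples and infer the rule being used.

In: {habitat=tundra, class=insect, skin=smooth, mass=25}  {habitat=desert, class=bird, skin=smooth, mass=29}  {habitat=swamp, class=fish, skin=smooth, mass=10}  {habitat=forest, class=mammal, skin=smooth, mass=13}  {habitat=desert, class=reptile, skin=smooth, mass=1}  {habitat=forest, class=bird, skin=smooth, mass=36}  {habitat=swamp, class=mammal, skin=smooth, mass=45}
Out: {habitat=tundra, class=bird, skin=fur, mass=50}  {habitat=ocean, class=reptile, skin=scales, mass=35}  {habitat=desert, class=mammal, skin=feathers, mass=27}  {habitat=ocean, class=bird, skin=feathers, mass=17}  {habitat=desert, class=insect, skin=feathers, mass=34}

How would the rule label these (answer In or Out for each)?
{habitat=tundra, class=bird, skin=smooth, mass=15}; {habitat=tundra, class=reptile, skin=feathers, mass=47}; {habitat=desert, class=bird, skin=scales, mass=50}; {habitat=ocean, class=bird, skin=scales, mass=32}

In, Out, Out, Out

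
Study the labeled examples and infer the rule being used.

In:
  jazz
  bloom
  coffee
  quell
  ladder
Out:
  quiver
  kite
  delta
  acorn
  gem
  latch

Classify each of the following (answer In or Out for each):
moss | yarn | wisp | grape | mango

In, Out, Out, Out, Out

A rule that fits every label: has a double letter — true of each 'In' example, false of each 'Out' one.
moss: In ('ss' doubled). yarn: Out (no doubled letter). wisp: Out (no doubled letter). grape: Out (no doubled letter). mango: Out (no doubled letter).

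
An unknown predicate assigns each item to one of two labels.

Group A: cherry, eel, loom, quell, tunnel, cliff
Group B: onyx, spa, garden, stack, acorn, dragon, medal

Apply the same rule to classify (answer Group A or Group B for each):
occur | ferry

Group A, Group A

Every 'Group A' example satisfies: has a double letter. None of the 'Group B' examples do.
occur: 'cc' doubled, satisfies this → Group A. ferry: 'rr' doubled, satisfies this → Group A.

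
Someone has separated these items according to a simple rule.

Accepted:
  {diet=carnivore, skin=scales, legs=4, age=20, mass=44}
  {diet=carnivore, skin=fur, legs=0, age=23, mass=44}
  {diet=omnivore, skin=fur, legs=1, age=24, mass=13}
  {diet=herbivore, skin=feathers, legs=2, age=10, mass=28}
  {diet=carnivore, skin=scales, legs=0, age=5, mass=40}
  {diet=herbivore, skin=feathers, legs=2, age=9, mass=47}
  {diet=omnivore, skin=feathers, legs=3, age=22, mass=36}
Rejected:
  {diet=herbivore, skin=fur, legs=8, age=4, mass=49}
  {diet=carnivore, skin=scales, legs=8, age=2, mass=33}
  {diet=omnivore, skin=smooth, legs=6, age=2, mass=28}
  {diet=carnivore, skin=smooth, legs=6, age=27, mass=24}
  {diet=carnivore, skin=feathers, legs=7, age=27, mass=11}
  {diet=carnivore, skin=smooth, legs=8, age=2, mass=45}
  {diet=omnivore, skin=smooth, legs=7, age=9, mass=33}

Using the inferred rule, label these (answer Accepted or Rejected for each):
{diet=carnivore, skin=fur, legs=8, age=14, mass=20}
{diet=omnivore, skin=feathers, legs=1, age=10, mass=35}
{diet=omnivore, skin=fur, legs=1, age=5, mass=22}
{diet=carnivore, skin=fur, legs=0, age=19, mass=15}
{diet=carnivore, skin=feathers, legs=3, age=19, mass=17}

A rule that fits every label: legs ≤ 4 — true of each 'Accepted' example, false of each 'Rejected' one.
{diet=carnivore, skin=fur, legs=8, age=14, mass=20}: legs = 8, does not satisfy this → Rejected.
{diet=omnivore, skin=feathers, legs=1, age=10, mass=35}: legs = 1, matches → Accepted.
{diet=omnivore, skin=fur, legs=1, age=5, mass=22}: legs = 1, matches → Accepted.
{diet=carnivore, skin=fur, legs=0, age=19, mass=15}: legs = 0, matches → Accepted.
{diet=carnivore, skin=feathers, legs=3, age=19, mass=17}: legs = 3, matches → Accepted.

Rejected, Accepted, Accepted, Accepted, Accepted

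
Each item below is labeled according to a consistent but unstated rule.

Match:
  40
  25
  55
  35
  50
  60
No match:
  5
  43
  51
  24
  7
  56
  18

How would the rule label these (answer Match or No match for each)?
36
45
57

No match, Match, No match

Every 'Match' example satisfies: multiple of 5 AND at least 7. None of the 'No match' examples do.
36 → 36 = 5·7 + 1, 36 ≥ 7 → No match.
45 → 45 = 5·9, 45 ≥ 7 → Match.
57 → 57 = 5·11 + 2, 57 ≥ 7 → No match.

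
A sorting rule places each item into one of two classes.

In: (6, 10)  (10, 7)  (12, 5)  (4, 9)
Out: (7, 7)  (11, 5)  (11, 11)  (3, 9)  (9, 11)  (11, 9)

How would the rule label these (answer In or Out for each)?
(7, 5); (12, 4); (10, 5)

Out, In, In

The distinguishing property — first is even — holds for all the 'In' cases and none of the 'Out' cases.
(7, 5): Out (first 7).
(12, 4): In (first 12).
(10, 5): In (first 10).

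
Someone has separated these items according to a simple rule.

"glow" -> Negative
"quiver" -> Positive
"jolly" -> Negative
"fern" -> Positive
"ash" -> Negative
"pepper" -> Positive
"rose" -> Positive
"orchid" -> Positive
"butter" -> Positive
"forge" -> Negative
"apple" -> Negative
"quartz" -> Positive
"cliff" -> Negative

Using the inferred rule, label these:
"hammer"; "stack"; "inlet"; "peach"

'Positive' ⟺ even length AND contains 'r'.
Positive: "hammer", since length 6, has 'r'.
Negative: "stack", since length 5, no 'r'.
Negative: "inlet", since length 5, no 'r'.
Negative: "peach", since length 5, no 'r'.

Positive, Negative, Negative, Negative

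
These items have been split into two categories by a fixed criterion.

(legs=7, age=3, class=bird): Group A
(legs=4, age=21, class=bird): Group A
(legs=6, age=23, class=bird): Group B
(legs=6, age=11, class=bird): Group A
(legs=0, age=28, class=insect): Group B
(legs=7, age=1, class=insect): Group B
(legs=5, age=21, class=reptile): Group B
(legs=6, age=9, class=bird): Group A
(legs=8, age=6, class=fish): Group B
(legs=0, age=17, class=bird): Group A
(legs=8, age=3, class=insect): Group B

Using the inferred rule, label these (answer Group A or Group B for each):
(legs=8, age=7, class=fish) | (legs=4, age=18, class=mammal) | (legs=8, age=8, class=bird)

Group B, Group B, Group A

The distinguishing property — class is bird AND age ≤ 21 — holds for all the 'Group A' cases and none of the 'Group B' cases.
(legs=8, age=7, class=fish): class is fish, age = 7 — does not satisfy this, so Group B. (legs=4, age=18, class=mammal): class is mammal, age = 18 — does not satisfy this, so Group B. (legs=8, age=8, class=bird): class is bird, age = 8 — meets the rule, so Group A.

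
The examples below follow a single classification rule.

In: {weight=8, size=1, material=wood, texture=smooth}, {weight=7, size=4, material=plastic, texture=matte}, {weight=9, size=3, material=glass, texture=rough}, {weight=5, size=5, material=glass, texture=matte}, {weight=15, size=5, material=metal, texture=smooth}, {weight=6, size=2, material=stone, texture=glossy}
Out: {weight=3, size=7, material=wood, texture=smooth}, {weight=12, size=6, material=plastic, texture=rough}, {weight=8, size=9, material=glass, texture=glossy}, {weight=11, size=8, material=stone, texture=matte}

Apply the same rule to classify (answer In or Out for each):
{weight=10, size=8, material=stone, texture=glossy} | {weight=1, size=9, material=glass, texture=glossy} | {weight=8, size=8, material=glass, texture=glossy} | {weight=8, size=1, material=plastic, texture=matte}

Out, Out, Out, In

Rule: size ≤ 5. This holds for each 'In' example and fails for each 'Out' one.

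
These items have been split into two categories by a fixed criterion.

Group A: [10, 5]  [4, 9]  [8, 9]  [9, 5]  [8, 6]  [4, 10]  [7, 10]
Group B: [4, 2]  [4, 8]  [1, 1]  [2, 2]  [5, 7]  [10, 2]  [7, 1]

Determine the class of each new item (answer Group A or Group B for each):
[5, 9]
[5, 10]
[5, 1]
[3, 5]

The classifier is using: sum ≥ 13.
Group A: [5, 9], since 5+9 = 14.
Group A: [5, 10], since 5+10 = 15.
Group B: [5, 1], since 5+1 = 6.
Group B: [3, 5], since 3+5 = 8.

Group A, Group A, Group B, Group B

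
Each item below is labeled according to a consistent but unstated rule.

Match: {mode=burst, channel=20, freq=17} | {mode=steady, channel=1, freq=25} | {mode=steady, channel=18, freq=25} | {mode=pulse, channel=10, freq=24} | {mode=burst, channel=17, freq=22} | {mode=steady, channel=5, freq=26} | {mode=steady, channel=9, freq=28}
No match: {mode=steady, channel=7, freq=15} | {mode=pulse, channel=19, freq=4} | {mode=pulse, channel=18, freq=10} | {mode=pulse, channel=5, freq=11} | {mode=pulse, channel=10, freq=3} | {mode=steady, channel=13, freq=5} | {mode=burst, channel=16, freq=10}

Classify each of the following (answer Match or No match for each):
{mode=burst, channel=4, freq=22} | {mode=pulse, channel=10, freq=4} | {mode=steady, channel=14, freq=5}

Match, No match, No match

The pattern is that an item is 'Match' exactly when: freq ≥ 17.
{mode=burst, channel=4, freq=22} → freq = 22 → Match. {mode=pulse, channel=10, freq=4} → freq = 4 → No match. {mode=steady, channel=14, freq=5} → freq = 5 → No match.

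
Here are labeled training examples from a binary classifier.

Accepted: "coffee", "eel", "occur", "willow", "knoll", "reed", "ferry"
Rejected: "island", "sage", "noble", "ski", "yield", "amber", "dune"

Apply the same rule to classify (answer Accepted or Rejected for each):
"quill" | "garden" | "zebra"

Accepted, Rejected, Rejected

All 'Accepted' examples share one property — has a double letter — and every 'Rejected' example lacks it.
"quill" → 'll' doubled → Accepted. "garden" → no doubled letter → Rejected. "zebra" → no doubled letter → Rejected.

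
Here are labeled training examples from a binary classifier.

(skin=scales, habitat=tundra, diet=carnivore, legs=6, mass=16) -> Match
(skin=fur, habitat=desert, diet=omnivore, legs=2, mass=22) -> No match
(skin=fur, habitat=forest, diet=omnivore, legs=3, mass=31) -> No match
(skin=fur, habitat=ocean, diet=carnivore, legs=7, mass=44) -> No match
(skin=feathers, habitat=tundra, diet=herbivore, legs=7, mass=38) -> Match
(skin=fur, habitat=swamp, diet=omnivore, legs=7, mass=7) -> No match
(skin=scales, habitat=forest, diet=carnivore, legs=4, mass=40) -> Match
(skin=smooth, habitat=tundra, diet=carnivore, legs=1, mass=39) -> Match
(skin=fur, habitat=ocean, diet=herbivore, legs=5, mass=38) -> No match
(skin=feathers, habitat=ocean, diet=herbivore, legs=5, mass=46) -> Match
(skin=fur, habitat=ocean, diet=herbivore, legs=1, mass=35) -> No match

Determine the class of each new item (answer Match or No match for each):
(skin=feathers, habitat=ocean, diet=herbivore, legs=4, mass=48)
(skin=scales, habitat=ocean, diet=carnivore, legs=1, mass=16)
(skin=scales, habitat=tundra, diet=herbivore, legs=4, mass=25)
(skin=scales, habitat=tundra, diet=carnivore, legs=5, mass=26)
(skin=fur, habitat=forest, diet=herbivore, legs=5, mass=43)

Match, Match, Match, Match, No match

The rule appears to be: skin is not fur.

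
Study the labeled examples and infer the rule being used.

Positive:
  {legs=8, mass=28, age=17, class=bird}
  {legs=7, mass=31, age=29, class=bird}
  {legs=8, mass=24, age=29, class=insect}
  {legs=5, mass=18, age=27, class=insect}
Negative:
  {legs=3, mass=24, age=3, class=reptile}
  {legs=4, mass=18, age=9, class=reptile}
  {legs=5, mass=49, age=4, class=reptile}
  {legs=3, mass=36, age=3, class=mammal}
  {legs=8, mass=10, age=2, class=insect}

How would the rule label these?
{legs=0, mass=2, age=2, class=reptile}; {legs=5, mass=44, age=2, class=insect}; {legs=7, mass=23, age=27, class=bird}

Every 'Positive' example satisfies: age ≥ 17. None of the 'Negative' examples do.
{legs=0, mass=2, age=2, class=reptile} → age = 2 → Negative. {legs=5, mass=44, age=2, class=insect} → age = 2 → Negative. {legs=7, mass=23, age=27, class=bird} → age = 27 → Positive.

Negative, Negative, Positive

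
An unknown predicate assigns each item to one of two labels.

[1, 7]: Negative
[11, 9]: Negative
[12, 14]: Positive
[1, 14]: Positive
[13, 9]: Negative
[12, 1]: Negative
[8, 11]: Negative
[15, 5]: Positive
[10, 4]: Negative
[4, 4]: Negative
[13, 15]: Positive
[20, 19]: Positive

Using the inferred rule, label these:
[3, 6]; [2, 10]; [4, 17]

Negative, Negative, Positive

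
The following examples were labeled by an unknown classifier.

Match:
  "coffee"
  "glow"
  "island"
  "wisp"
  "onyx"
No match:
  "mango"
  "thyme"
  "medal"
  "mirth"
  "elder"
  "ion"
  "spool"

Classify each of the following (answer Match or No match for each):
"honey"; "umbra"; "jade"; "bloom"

No match, No match, Match, No match

The pattern is that an item is 'Match' exactly when: even length.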